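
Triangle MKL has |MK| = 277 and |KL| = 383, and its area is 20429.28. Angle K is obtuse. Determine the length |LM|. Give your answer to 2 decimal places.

647.48

From area = ½·|MK|·|KL|·sin K, we get sin K = 2·area/(|MK|·|KL|) ≈ 0.38513.
Taking the obtuse solution, ∠K ≈ 157.35°.
Law of cosines then gives |LM| ≈ 647.48.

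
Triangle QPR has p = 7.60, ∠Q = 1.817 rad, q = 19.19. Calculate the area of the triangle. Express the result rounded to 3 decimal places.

Law of sines: sin P = p·sin Q/q ≈ 0.38410.
Since q ≥ p, only the acute value applies: ∠P ≈ 0.394 rad.
Then ∠R = π − ∠Q − ∠P ≈ 0.930 rad.
Law of sines gives r = q·sin R/sin Q ≈ 15.866.
Area = ½·q·p·sin R ≈ 58.472.

58.472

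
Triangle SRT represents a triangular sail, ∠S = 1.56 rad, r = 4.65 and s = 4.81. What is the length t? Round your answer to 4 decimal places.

Law of sines: sin R = r·sin S/s ≈ 0.96668.
Since s ≥ r, only the acute value applies: ∠R ≈ 1.312 rad.
Then ∠T = π − ∠S − ∠R ≈ 0.270 rad.
Law of sines gives t = s·sin T/sin S ≈ 1.2815.

1.2815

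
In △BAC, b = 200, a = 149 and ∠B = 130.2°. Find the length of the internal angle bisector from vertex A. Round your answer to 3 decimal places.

Law of sines: sin A = a·sin B/b ≈ 0.56903.
Since b ≥ a, only the acute value applies: ∠A ≈ 34.68°.
Then ∠C = 180° − ∠B − ∠A ≈ 15.12°.
Law of sines gives c = b·sin C/sin B ≈ 68.29.
The bisector from A has length 2·c·b·cos(∠A/2)/(c+b) ≈ 97.188.

t_A ≈ 97.188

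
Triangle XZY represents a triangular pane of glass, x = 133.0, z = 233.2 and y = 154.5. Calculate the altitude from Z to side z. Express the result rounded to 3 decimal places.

Semiperimeter s = (133 + 233.2 + 154.5)/2 = 260.35.
Heron's formula: area = √(260.35·127.35·27.15·105.85) ≈ 9761.3.
The altitude from Z has length 2·area/z ≈ 83.716.

83.716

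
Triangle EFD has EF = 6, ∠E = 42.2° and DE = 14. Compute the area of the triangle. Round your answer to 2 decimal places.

area ≈ 28.21

Area = ½·DE·EF·sin E ≈ 28.212.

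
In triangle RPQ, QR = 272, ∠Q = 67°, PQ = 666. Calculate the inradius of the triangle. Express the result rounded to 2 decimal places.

r ≈ 107.50

By the law of cosines, RP² = PQ² + QR² − 2·PQ·QR·cos Q = 3.7598e+05, so RP ≈ 613.17.
Area = ½·PQ·QR·sin Q ≈ 83376.
Semiperimeter s = (666+272+613.17)/2 = 775.58.
Inradius = area/s = 83376/775.58 ≈ 107.5.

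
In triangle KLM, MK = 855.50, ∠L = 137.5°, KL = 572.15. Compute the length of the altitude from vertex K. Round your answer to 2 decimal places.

h_K ≈ 386.54

Law of sines: sin M = KL·sin L/MK ≈ 0.45183.
Since MK ≥ KL, only the acute value applies: ∠M ≈ 26.86°.
Then ∠K = 180° − ∠L − ∠M ≈ 15.64°.
Law of sines gives LM = MK·sin K/sin L ≈ 341.36.
Area = ½·MK·KL·sin K ≈ 65975.
The altitude from K has length 2·area/LM ≈ 386.54.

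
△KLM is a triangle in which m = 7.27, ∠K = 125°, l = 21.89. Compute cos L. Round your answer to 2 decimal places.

By the law of cosines, k² = l² + m² − 2·l·m·cos K = 714.58, so k ≈ 26.732.
Law of cosines again: cos L = (m² + k² − l²)/(2·m·k) ≈ 0.74165, so ∠L ≈ 42.13°.

0.74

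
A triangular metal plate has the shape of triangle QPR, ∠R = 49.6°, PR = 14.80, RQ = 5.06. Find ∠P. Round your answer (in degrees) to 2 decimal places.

∠P ≈ 18.49°

By the law of cosines, QP² = PR² + RQ² − 2·PR·RQ·cos R = 147.57, so QP ≈ 12.148.
Law of cosines again: cos P = (QP² + PR² − RQ²)/(2·QP·PR) ≈ 0.94836, so ∠P ≈ 18.49°.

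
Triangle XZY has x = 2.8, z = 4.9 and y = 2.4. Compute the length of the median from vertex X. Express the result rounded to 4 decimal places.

m_X ≈ 3.5951

Median from X: ½√(2·z² + 2·y² − x²) ≈ 3.5951.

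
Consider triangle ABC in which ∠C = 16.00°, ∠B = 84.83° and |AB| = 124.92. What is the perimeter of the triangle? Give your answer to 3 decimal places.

1021.413

The third angle is ∠A = 180° − ∠B − ∠C = 79.17°.
Law of sines: |BC| = |AB|·sin A/sin C ≈ 445.13.
Law of sines: |CA| = |AB|·sin B/sin C ≈ 451.36.
Semiperimeter s = (445.13+451.36+124.92)/2 = 510.71.
Perimeter = 445.13 + 451.36 + 124.92 = 1021.4.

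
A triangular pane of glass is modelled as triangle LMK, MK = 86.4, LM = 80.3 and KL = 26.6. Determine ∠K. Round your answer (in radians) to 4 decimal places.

1.1862

By the law of cosines, cos K = (MK² + KL² − LM²) / (2·MK·KL) ≈ 0.37516, so ∠K ≈ 1.186 rad.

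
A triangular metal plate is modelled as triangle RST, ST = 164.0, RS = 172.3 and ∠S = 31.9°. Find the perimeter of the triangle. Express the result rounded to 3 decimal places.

perimeter ≈ 429.059

By the law of cosines, TR² = RS² + ST² − 2·RS·ST·cos S = 8604.2, so TR ≈ 92.759.
Semiperimeter s = (164+92.759+172.3)/2 = 214.53.
Perimeter = 164 + 92.759 + 172.3 = 429.06.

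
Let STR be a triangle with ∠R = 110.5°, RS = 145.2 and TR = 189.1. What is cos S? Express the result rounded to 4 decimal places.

cos S ≈ 0.7665

By the law of cosines, ST² = TR² + RS² − 2·TR·RS·cos R = 76073, so ST ≈ 275.81.
Law of cosines again: cos S = (RS² + ST² − TR²)/(2·RS·ST) ≈ 0.76655, so ∠S ≈ 39.96°.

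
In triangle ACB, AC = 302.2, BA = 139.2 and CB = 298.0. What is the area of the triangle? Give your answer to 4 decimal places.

area ≈ 20308.2104

Semiperimeter s = (298 + 139.2 + 302.2)/2 = 369.7.
Heron's formula: area = √(369.7·71.7·230.5·67.5) ≈ 20308.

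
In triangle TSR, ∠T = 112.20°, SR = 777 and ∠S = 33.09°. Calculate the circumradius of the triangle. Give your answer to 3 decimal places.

The third angle is ∠R = 180° − ∠T − ∠S = 34.71°.
Law of sines: RT = SR·sin S/sin T ≈ 458.17.
Law of sines: TS = SR·sin R/sin T ≈ 477.87.
Circumradius = SR/(2 sin T) ≈ 419.61.

419.605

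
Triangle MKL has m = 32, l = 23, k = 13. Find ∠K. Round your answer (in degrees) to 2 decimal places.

∠K ≈ 19.91°

By the law of cosines, cos K = (l² + m² − k²) / (2·l·m) ≈ 0.94022, so ∠K ≈ 19.91°.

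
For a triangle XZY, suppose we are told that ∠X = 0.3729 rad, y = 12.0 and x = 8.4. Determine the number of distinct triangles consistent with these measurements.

2

y·sin X = 12.0·sin(0.3729 rad) ≈ 4.372.
Since y sin X < x < y (4.372 < 8.4 < 12.0), two triangles exist.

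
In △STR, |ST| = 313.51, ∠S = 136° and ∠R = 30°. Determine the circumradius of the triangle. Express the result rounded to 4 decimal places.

313.5100

The third angle is ∠T = 180° − ∠R − ∠S = 14.00°.
Law of sines: |TR| = |ST|·sin S/sin R ≈ 435.56.
Law of sines: |RS| = |ST|·sin T/sin R ≈ 151.69.
Circumradius = |ST|/(2 sin R) ≈ 313.51.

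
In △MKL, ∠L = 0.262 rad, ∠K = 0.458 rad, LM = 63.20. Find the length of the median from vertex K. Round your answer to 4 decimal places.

The third angle is ∠M = π − ∠K − ∠L = 2.422 rad.
Law of sines: KL = LM·sin M/sin K ≈ 94.25.
Law of sines: MK = LM·sin L/sin K ≈ 37.022.
Median from K: ½√(2·MK² + 2·KL² − LM²) ≈ 64.252.

64.2518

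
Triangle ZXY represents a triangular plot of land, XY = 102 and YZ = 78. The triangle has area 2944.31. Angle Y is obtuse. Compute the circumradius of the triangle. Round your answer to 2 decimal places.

From area = ½·XY·YZ·sin Y, we get sin Y = 2·area/(XY·YZ) ≈ 0.74015.
Taking the obtuse solution, ∠Y ≈ 132.26°.
Law of cosines then gives ZX ≈ 164.89.
Circumradius = ZX/(2 sin Y) ≈ 111.39.

R ≈ 111.39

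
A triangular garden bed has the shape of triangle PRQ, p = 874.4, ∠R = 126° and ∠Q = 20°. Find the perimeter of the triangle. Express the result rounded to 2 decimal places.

2674.26

The third angle is ∠P = 180° − ∠R − ∠Q = 34.00°.
Law of sines: r = p·sin R/sin P ≈ 1265.
Law of sines: q = p·sin Q/sin P ≈ 534.81.
Semiperimeter s = (874.4+1265+534.81)/2 = 1337.1.
Perimeter = 874.4 + 1265 + 534.81 = 2674.3.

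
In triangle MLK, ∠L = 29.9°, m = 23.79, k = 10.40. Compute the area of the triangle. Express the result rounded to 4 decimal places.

Area = ½·k·m·sin L ≈ 61.667.

61.6669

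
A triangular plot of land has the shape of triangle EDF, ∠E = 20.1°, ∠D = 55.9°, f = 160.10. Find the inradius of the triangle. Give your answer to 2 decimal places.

21.27

The third angle is ∠F = 180° − ∠E − ∠D = 104.00°.
Law of sines: e = f·sin E/sin F ≈ 56.704.
Law of sines: d = f·sin D/sin F ≈ 136.63.
Area = ½·f·e·sin D ≈ 3758.7.
Semiperimeter s = (56.704+136.63+160.1)/2 = 176.72.
Inradius = area/s = 3758.7/176.72 ≈ 21.27.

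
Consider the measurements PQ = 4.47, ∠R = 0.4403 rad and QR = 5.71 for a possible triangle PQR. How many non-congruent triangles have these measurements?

QR·sin R = 5.71·sin(0.4403 rad) ≈ 2.434.
Since QR sin R < PQ < QR (2.434 < 4.47 < 5.71), two triangles exist.

2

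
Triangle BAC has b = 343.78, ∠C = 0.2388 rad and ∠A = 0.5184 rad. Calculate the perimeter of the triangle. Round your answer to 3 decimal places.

710.151

The third angle is ∠B = π − ∠A − ∠C = 2.3844 rad.
Law of sines: a = b·sin A/sin B ≈ 247.99.
Law of sines: c = b·sin C/sin B ≈ 118.38.
Semiperimeter s = (343.78+247.99+118.38)/2 = 355.08.
Perimeter = 343.78 + 247.99 + 118.38 = 710.15.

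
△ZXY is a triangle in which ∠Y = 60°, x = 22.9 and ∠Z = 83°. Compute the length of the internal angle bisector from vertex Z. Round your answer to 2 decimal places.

t_Z ≈ 20.24

The third angle is ∠X = 180° − ∠Y − ∠Z = 37.00°.
Law of sines: z = x·sin Z/sin X ≈ 37.768.
Law of sines: y = x·sin Y/sin X ≈ 32.954.
The bisector from Z has length 2·x·y·cos(∠Z/2)/(x+y) ≈ 20.238.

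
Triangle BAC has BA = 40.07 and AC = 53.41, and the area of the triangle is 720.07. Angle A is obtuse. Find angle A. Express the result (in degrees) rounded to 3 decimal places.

∠A ≈ 137.707°

From area = ½·BA·AC·sin A, we get sin A = 2·area/(BA·AC) ≈ 0.67292.
Taking the obtuse solution, ∠A ≈ 137.71°.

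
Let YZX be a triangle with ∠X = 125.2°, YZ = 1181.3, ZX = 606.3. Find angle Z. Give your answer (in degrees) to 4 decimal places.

∠Z ≈ 30.0034°

Law of sines: sin Y = ZX·sin X/YZ ≈ 0.41940.
Since YZ ≥ ZX, only the acute value applies: ∠Y ≈ 24.80°.
Then ∠Z = 180° − ∠X − ∠Y ≈ 30.00°.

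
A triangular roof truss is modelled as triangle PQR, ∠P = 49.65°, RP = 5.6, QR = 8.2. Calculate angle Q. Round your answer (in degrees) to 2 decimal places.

Law of sines: sin Q = RP·sin P/QR ≈ 0.52046.
Since QR ≥ RP, only the acute value applies: ∠Q ≈ 31.36°.
Then ∠R = 180° − ∠P − ∠Q ≈ 98.99°.

∠Q ≈ 31.36°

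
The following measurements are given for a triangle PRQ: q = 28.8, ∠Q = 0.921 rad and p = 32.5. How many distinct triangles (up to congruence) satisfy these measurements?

p·sin Q = 32.5·sin(0.921 rad) ≈ 25.88.
Since p sin Q < q < p (25.88 < 28.8 < 32.5), two triangles exist.

2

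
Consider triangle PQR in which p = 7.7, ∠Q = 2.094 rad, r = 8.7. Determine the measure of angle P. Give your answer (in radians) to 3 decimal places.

∠P ≈ 0.489 rad

By the law of cosines, q² = r² + p² − 2·r·p·cos Q = 201.92, so q ≈ 14.21.
Law of cosines again: cos P = (q² + r² − p²)/(2·q·r) ≈ 0.88300, so ∠P ≈ 0.489 rad.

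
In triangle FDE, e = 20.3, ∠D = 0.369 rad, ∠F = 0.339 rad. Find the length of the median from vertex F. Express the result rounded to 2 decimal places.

15.57

The third angle is ∠E = π − ∠F − ∠D = 2.434 rad.
Law of sines: f = e·sin F/sin E ≈ 10.381.
Law of sines: d = e·sin D/sin E ≈ 11.259.
Median from F: ½√(2·d² + 2·e² − f²) ≈ 15.572.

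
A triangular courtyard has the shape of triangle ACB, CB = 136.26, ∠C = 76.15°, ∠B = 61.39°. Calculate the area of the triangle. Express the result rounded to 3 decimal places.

area ≈ 11721.557

The third angle is ∠A = 180° − ∠C − ∠B = 42.46°.
Law of sines: BA = CB·sin C/sin A ≈ 195.98.
Law of sines: AC = CB·sin B/sin A ≈ 177.2.
Area = ½·CB·BA·sin B ≈ 11722.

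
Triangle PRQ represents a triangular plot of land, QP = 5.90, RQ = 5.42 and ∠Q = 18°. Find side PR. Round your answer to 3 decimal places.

1.833

By the law of cosines, PR² = RQ² + QP² − 2·RQ·QP·cos Q = 3.3606, so PR ≈ 1.8332.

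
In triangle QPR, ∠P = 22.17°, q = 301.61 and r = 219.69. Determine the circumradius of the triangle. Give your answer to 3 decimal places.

170.244

By the law of cosines, p² = r² + q² − 2·r·q·cos P = 16508, so p ≈ 128.49.
Area = ½·r·q·sin P ≈ 12502.
Circumradius = p/(2 sin P) ≈ 170.24.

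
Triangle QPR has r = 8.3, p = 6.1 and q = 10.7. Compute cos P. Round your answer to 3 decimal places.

By the law of cosines, cos P = (r² + q² − p²) / (2·r·q) ≈ 0.82294, so ∠P ≈ 34.62°.

cos P ≈ 0.823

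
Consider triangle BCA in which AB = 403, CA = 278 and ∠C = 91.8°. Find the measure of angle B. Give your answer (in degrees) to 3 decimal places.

43.589

Law of sines: sin B = CA·sin C/AB ≈ 0.68949.
Since AB ≥ CA, only the acute value applies: ∠B ≈ 43.59°.
Then ∠A = 180° − ∠C − ∠B ≈ 44.61°.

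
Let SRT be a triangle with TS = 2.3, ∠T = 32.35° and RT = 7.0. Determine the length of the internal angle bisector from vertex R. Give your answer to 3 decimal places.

By the law of cosines, SR² = RT² + TS² − 2·RT·TS·cos T = 27.088, so SR ≈ 5.2046.
Law of cosines again: cos R = (SR² + RT² − TS²)/(2·SR·RT) ≈ 0.97164, so ∠R ≈ 13.68°.
The bisector from R has length 2·SR·RT·cos(∠R/2)/(SR+RT) ≈ 5.9277.

t_R ≈ 5.928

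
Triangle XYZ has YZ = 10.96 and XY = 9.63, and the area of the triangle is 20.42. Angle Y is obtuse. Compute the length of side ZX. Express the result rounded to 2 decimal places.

From area = ½·XY·YZ·sin Y, we get sin Y = 2·area/(XY·YZ) ≈ 0.38694.
Taking the obtuse solution, ∠Y ≈ 157.24°.
Law of cosines then gives ZX ≈ 20.187.

20.19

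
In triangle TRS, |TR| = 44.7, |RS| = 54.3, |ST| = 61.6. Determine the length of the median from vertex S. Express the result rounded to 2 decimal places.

Median from S: ½√(2·|RS|² + 2·|ST|² − |TR|²) ≈ 53.591.

53.59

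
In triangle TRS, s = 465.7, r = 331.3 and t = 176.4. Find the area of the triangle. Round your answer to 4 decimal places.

Semiperimeter p = (176.4 + 331.3 + 465.7)/2 = 486.7.
Heron's formula: area = √(486.7·310.3·155.4·21) ≈ 22200.

area ≈ 22200.1912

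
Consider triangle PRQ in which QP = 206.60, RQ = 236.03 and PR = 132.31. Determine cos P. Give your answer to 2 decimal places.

0.08

By the law of cosines, cos P = (QP² + PR² − RQ²) / (2·QP·PR) ≈ 0.08193, so ∠P ≈ 85.30°.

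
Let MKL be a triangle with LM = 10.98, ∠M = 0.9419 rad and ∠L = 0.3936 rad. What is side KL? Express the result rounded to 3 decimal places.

9.131

The third angle is ∠K = π − ∠L − ∠M = 1.8061 rad.
Law of sines: KL = LM·sin M/sin K ≈ 9.1309.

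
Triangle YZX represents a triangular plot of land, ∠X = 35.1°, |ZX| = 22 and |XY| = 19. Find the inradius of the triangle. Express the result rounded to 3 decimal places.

r ≈ 4.477

By the law of cosines, |YZ|² = |ZX|² + |XY|² − 2·|ZX|·|XY|·cos X = 161.03, so |YZ| ≈ 12.69.
Area = ½·|ZX|·|XY|·sin X ≈ 120.18.
Semiperimeter s = (22+19+12.69)/2 = 26.845.
Inradius = area/s = 120.18/26.845 ≈ 4.4767.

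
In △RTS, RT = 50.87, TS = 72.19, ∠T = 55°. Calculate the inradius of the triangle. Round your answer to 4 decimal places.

r ≈ 16.4429

By the law of cosines, SR² = RT² + TS² − 2·RT·TS·cos T = 3586.5, so SR ≈ 59.887.
Area = ½·RT·TS·sin T ≈ 1504.1.
Semiperimeter s = (72.19+59.887+50.87)/2 = 91.474.
Inradius = area/s = 1504.1/91.474 ≈ 16.443.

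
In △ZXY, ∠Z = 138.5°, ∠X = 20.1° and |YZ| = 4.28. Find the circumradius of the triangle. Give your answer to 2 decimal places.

The third angle is ∠Y = 180° − ∠Z − ∠X = 21.40°.
Law of sines: |XY| = |YZ|·sin Z/sin X ≈ 8.2524.
Law of sines: |ZX| = |YZ|·sin Y/sin X ≈ 4.5442.
Circumradius = |YZ|/(2 sin X) ≈ 6.2271.

R ≈ 6.23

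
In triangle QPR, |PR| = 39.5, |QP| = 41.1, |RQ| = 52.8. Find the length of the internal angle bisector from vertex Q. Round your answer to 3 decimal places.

t_Q ≈ 42.262

By the law of cosines, cos Q = (|RQ|² + |QP|² − |PR|²) / (2·|RQ|·|QP|) ≈ 0.67205, so ∠Q ≈ 47.77°.
The bisector from Q has length 2·|RQ|·|QP|·cos(∠Q/2)/(|RQ|+|QP|) ≈ 42.262.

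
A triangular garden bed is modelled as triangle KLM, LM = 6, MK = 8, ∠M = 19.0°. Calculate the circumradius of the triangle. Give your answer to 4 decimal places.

4.6659

By the law of cosines, KL² = LM² + MK² − 2·LM·MK·cos M = 9.2302, so KL ≈ 3.0381.
Area = ½·LM·MK·sin M ≈ 7.8136.
Circumradius = KL/(2 sin M) ≈ 4.6659.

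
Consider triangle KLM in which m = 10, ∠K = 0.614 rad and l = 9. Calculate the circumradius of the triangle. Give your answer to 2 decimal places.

5.05

By the law of cosines, k² = l² + m² − 2·l·m·cos K = 33.877, so k ≈ 5.8204.
Area = ½·l·m·sin K ≈ 25.926.
Circumradius = k/(2 sin K) ≈ 5.0512.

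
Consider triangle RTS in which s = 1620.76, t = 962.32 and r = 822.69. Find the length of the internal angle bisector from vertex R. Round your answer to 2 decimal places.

By the law of cosines, cos R = (t² + s² − r²) / (2·t·s) ≈ 0.92201, so ∠R ≈ 22.78°.
The bisector from R has length 2·t·s·cos(∠R/2)/(t+s) ≈ 1183.8.

t_R ≈ 1183.84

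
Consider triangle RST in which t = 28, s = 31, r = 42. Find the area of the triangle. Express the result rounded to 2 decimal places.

433.97

Semiperimeter p = (42 + 31 + 28)/2 = 50.5.
Heron's formula: area = √(50.5·8.5·19.5·22.5) ≈ 433.97.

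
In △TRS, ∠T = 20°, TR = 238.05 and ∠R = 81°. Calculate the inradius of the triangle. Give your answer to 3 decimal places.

The third angle is ∠S = 180° − ∠T − ∠R = 79.00°.
Law of sines: RS = TR·sin T/sin S ≈ 82.942.
Law of sines: ST = TR·sin R/sin S ≈ 239.52.
Area = ½·TR·RS·sin R ≈ 9750.6.
Semiperimeter s = (82.942+239.52+238.05)/2 = 280.26.
Inradius = area/s = 9750.6/280.26 ≈ 34.792.

34.792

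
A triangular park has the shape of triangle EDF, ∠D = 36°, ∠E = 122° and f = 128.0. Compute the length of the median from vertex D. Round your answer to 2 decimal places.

m_D ≈ 200.23

The third angle is ∠F = 180° − ∠E − ∠D = 22.00°.
Law of sines: e = f·sin E/sin F ≈ 289.77.
Law of sines: d = f·sin D/sin F ≈ 200.84.
Median from D: ½√(2·f² + 2·e² − d²) ≈ 200.23.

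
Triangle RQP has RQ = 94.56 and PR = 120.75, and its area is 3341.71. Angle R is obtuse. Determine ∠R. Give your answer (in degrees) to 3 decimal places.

∠R ≈ 144.173°

From area = ½·PR·RQ·sin R, we get sin R = 2·area/(PR·RQ) ≈ 0.58533.
Taking the obtuse solution, ∠R ≈ 144.17°.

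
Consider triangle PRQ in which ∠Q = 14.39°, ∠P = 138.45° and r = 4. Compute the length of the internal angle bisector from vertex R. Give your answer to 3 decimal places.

The third angle is ∠R = 180° − ∠Q − ∠P = 27.16°.
Law of sines: p = r·sin P/sin R ≈ 5.8121.
Law of sines: q = r·sin Q/sin R ≈ 2.1777.
The bisector from R has length 2·q·p·cos(∠R/2)/(q+p) ≈ 3.0797.

t_R ≈ 3.080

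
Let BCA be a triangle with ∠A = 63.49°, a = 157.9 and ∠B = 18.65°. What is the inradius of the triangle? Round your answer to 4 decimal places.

22.6822

The third angle is ∠C = 180° − ∠A − ∠B = 97.86°.
Law of sines: b = a·sin B/sin A ≈ 56.427.
Law of sines: c = a·sin C/sin A ≈ 174.8.
Area = ½·a·b·sin C ≈ 4413.1.
Semiperimeter s = (56.427+174.8+157.9)/2 = 194.56.
Inradius = area/s = 4413.1/194.56 ≈ 22.682.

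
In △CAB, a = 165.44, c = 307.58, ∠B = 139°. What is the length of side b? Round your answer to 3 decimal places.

By the law of cosines, b² = c² + a² − 2·c·a·cos B = 1.9878e+05, so b ≈ 445.85.

445.852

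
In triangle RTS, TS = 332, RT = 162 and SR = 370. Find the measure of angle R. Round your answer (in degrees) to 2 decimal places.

By the law of cosines, cos R = (SR² + RT² − TS²) / (2·SR·RT) ≈ 0.44144, so ∠R ≈ 63.80°.

63.80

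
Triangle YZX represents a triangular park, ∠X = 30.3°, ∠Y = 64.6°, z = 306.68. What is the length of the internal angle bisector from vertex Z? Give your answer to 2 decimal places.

The third angle is ∠Z = 180° − ∠X − ∠Y = 85.10°.
Law of sines: y = z·sin Y/sin Z ≈ 278.05.
Law of sines: x = z·sin X/sin Z ≈ 155.3.
The bisector from Z has length 2·x·y·cos(∠Z/2)/(x+y) ≈ 146.81.

t_Z ≈ 146.81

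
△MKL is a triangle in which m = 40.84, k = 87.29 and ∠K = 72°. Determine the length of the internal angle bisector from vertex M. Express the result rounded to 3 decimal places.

86.651

Law of sines: sin M = m·sin K/k ≈ 0.44497.
Since k ≥ m, only the acute value applies: ∠M ≈ 26.42°.
Then ∠L = 180° − ∠K − ∠M ≈ 81.58°.
Law of sines gives l = k·sin L/sin K ≈ 90.793.
The bisector from M has length 2·k·l·cos(∠M/2)/(k+l) ≈ 86.651.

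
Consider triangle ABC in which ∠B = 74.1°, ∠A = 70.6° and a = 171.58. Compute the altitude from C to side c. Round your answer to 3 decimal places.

The third angle is ∠C = 180° − ∠A − ∠B = 35.30°.
Law of sines: b = a·sin B/sin A ≈ 174.95.
Law of sines: c = a·sin C/sin A ≈ 105.12.
Area = ½·a·b·sin C ≈ 8673.
The altitude from C has length 2·area/c ≈ 165.02.

h_C ≈ 165.016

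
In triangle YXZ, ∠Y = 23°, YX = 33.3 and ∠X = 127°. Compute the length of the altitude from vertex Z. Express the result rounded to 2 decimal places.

The third angle is ∠Z = 180° − ∠Y − ∠X = 30.00°.
Law of sines: XZ = YX·sin Y/sin Z ≈ 26.023.
Law of sines: ZY = YX·sin X/sin Z ≈ 53.189.
Area = ½·YX·XZ·sin X ≈ 346.03.
The altitude from Z has length 2·area/YX ≈ 20.783.

20.78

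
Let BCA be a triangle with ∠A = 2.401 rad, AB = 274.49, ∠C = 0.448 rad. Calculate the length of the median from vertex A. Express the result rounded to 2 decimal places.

The third angle is ∠B = π − ∠C − ∠A = 0.293 rad.
Law of sines: CA = AB·sin B/sin C ≈ 182.78.
Law of sines: BC = AB·sin A/sin C ≈ 427.56.
Median from A: ½√(2·CA² + 2·AB² − BC²) ≈ 93.131.

m_A ≈ 93.13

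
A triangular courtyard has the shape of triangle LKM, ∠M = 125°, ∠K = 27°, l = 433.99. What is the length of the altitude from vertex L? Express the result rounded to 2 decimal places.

The third angle is ∠L = 180° − ∠K − ∠M = 28.00°.
Law of sines: k = l·sin K/sin L ≈ 419.68.
Law of sines: m = l·sin M/sin L ≈ 757.24.
Area = ½·l·k·sin M ≈ 74599.
The altitude from L has length 2·area/l ≈ 343.78.

343.78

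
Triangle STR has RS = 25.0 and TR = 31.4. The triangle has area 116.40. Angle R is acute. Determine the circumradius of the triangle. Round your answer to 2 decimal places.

From area = ½·TR·RS·sin R, we get sin R = 2·area/(TR·RS) ≈ 0.29656.
Taking the acute solution, ∠R ≈ 17.25°.
Law of cosines then gives ST ≈ 10.564.
Circumradius = ST/(2 sin R) ≈ 17.81.

17.81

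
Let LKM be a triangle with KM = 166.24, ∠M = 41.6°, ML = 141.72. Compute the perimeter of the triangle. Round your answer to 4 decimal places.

419.6952

By the law of cosines, LK² = KM² + ML² − 2·KM·ML·cos M = 12485, so LK ≈ 111.74.
Semiperimeter s = (166.24+141.72+111.74)/2 = 209.85.
Perimeter = 166.24 + 141.72 + 111.74 = 419.7.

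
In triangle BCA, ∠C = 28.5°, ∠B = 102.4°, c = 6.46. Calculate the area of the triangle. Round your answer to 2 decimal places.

32.28

The third angle is ∠A = 180° − ∠B − ∠C = 49.10°.
Law of sines: b = c·sin B/sin C ≈ 13.223.
Law of sines: a = c·sin A/sin C ≈ 10.233.
Area = ½·c·b·sin A ≈ 32.282.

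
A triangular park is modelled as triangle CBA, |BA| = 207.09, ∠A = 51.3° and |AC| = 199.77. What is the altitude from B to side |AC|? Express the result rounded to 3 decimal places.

By the law of cosines, |CB|² = |BA|² + |AC|² − 2·|BA|·|AC|·cos A = 31061, so |CB| ≈ 176.24.
Area = ½·|BA|·|AC|·sin A ≈ 16143.
The altitude from B has length 2·area/|AC| ≈ 161.62.

161.619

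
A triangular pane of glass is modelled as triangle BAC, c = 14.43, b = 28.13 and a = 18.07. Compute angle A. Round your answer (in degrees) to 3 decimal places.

∠A ≈ 34.005°

By the law of cosines, cos A = (c² + b² − a²) / (2·c·b) ≈ 0.82899, so ∠A ≈ 34.01°.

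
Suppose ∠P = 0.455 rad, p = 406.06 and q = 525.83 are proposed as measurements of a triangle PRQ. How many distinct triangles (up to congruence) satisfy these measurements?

q·sin P = 525.83·sin(0.455 rad) ≈ 231.1.
Since q sin P < p < q (231.1 < 406.06 < 525.83), two triangles exist.

2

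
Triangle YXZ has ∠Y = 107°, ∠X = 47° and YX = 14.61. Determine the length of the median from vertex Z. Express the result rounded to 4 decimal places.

m_Z ≈ 27.4153

The third angle is ∠Z = 180° − ∠Y − ∠X = 26.00°.
Law of sines: XZ = YX·sin Y/sin Z ≈ 31.872.
Law of sines: ZY = YX·sin X/sin Z ≈ 24.375.
Median from Z: ½√(2·XZ² + 2·ZY² − YX²) ≈ 27.415.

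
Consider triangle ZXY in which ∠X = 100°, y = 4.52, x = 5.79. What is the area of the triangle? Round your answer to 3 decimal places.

Law of sines: sin Y = y·sin X/x ≈ 0.76880.
Since x ≥ y, only the acute value applies: ∠Y ≈ 50.25°.
Then ∠Z = 180° − ∠X − ∠Y ≈ 29.75°.
Law of sines gives z = x·sin Z/sin X ≈ 2.9178.
Area = ½·x·y·sin Z ≈ 6.494.

area ≈ 6.494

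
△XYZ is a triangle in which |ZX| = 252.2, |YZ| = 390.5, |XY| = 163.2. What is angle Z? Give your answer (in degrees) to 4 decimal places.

By the law of cosines, cos Z = (|YZ|² + |ZX|² − |XY|²) / (2·|YZ|·|ZX|) ≈ 0.96189, so ∠Z ≈ 15.87°.

15.8698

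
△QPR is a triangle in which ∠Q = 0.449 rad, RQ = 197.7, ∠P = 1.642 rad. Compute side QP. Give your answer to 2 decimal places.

The third angle is ∠R = π − ∠Q − ∠P = 1.051 rad.
Law of sines: QP = RQ·sin R/sin P ≈ 171.98.

171.98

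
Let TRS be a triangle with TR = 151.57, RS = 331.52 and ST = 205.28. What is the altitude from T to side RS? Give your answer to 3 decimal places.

Semiperimeter s = (331.52 + 205.28 + 151.57)/2 = 344.18.
Heron's formula: area = √(344.18·12.665·138.9·192.61) ≈ 10799.
The altitude from T has length 2·area/RS ≈ 65.151.

65.151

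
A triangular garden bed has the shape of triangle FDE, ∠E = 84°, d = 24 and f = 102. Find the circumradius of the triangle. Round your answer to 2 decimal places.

51.44

By the law of cosines, e² = f² + d² − 2·f·d·cos E = 10468, so e ≈ 102.31.
Area = ½·f·d·sin E ≈ 1217.3.
Circumradius = e/(2 sin E) ≈ 51.439.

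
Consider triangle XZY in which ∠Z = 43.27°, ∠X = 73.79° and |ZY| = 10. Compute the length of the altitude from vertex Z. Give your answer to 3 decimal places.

8.905

The third angle is ∠Y = 180° − ∠X − ∠Z = 62.94°.
Law of sines: |YX| = |ZY|·sin Z/sin X ≈ 7.1381.
Law of sines: |XZ| = |ZY|·sin Y/sin X ≈ 9.274.
Area = ½·|ZY|·|YX|·sin Y ≈ 31.784.
The altitude from Z has length 2·area/|YX| ≈ 8.9053.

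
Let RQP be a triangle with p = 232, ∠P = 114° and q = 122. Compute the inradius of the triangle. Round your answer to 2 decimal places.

33.76

Law of sines: sin Q = q·sin P/p ≈ 0.48040.
Since p ≥ q, only the acute value applies: ∠Q ≈ 28.71°.
Then ∠R = 180° − ∠P − ∠Q ≈ 37.29°.
Law of sines gives r = p·sin R/sin P ≈ 153.85.
Area = ½·p·q·sin R ≈ 8573.7.
Semiperimeter s = (153.85+122+232)/2 = 253.93.
Inradius = area/s = 8573.7/253.93 ≈ 33.764.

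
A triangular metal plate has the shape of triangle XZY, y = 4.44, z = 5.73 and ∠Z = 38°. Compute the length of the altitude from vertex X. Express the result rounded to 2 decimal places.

h_X ≈ 2.73

Law of sines: sin Y = y·sin Z/z ≈ 0.47706.
Since z ≥ y, only the acute value applies: ∠Y ≈ 28.49°.
Then ∠X = 180° − ∠Z − ∠Y ≈ 113.51°.
Law of sines gives x = z·sin X/sin Z ≈ 8.5347.
Area = ½·z·y·sin X ≈ 11.665.
The altitude from X has length 2·area/x ≈ 2.7335.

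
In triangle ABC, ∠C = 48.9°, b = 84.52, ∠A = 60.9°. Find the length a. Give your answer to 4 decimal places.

The third angle is ∠B = 180° − ∠C − ∠A = 70.20°.
Law of sines: a = b·sin A/sin B ≈ 78.492.

78.4916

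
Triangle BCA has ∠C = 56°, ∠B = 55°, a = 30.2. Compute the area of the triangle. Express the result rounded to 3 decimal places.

331.719

The third angle is ∠A = 180° − ∠B − ∠C = 69.00°.
Law of sines: b = a·sin B/sin A ≈ 26.498.
Law of sines: c = a·sin C/sin A ≈ 26.818.
Area = ½·a·b·sin C ≈ 331.72.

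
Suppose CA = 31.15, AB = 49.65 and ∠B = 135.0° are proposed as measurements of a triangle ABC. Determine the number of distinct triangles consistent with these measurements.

0

AB·sin B = 49.65·sin(135.0°) ≈ 35.11.
Since ∠B is not acute, a triangle exists only if CA > AB; here CA ≤ AB, so there is no triangle.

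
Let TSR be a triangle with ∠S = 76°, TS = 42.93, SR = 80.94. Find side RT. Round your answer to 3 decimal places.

81.933

By the law of cosines, RT² = TS² + SR² − 2·TS·SR·cos S = 6713, so RT ≈ 81.933.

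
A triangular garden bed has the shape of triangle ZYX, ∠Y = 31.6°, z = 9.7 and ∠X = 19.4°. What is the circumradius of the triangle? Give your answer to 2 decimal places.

R ≈ 6.24

The third angle is ∠Z = 180° − ∠Y − ∠X = 129.00°.
Law of sines: y = z·sin Y/sin Z ≈ 6.5402.
Law of sines: x = z·sin X/sin Z ≈ 4.1459.
Circumradius = z/(2 sin Z) ≈ 6.2408.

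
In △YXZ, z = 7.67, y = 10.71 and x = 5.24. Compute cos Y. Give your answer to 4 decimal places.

By the law of cosines, cos Y = (x² + z² − y²) / (2·x·z) ≈ -0.35353, so ∠Y ≈ 110.70°.

-0.3535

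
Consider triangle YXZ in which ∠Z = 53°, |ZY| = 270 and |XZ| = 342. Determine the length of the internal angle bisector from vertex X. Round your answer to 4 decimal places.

279.1203

By the law of cosines, |YX|² = |XZ|² + |ZY|² − 2·|XZ|·|ZY|·cos Z = 78721, so |YX| ≈ 280.57.
Law of cosines again: cos X = (|YX|² + |XZ|² − |ZY|²)/(2·|YX|·|XZ|) ≈ 0.63980, so ∠X ≈ 50.22°.
The bisector from X has length 2·|YX|·|XZ|·cos(∠X/2)/(|YX|+|XZ|) ≈ 279.12.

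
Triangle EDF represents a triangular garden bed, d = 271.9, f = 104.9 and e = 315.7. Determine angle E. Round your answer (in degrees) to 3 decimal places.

∠E ≈ 104.967°

By the law of cosines, cos E = (d² + f² − e²) / (2·d·f) ≈ -0.25827, so ∠E ≈ 104.97°.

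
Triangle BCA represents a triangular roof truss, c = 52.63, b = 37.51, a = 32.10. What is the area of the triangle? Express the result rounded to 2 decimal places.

area ≈ 596.27

Semiperimeter s = (37.51 + 52.63 + 32.1)/2 = 61.12.
Heron's formula: area = √(61.12·23.61·8.49·29.02) ≈ 596.27.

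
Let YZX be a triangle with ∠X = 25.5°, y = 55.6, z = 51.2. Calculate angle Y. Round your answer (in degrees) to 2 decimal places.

By the law of cosines, x² = y² + z² − 2·y·z·cos X = 573.98, so x ≈ 23.958.
Law of cosines again: cos Y = (z² + x² − y²)/(2·z·x) ≈ 0.04242, so ∠Y ≈ 87.57°.

87.57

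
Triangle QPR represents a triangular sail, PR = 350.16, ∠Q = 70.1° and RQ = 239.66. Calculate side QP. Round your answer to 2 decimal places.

Law of sines: sin P = RQ·sin Q/PR ≈ 0.64356.
Since PR ≥ RQ, only the acute value applies: ∠P ≈ 40.06°.
Then ∠R = 180° − ∠Q − ∠P ≈ 69.84°.
Law of sines gives QP = PR·sin R/sin Q ≈ 349.59.

349.59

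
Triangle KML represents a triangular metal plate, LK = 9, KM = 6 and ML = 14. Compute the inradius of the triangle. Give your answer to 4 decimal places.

r ≈ 1.2697

Semiperimeter s = (14 + 9 + 6)/2 = 14.5.
Heron's formula: area = √(14.5·0.5·5.5·8.5) ≈ 18.41.
Inradius = area/s = 18.41/14.5 ≈ 1.2697.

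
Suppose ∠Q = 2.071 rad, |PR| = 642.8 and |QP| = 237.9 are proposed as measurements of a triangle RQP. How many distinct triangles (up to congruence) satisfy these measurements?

|QP|·sin Q = 237.9·sin(2.071 rad) ≈ 208.8.
Since ∠Q is not acute, a triangle exists only if |PR| > |QP|; here |PR| > |QP|, so there is exactly one triangle.

1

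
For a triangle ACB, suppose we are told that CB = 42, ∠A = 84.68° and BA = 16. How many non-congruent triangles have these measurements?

1

BA·sin A = 16·sin(84.68°) ≈ 15.93.
Since CB ≥ BA, exactly one triangle exists.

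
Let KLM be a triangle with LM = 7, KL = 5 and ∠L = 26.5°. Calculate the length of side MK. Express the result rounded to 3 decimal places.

By the law of cosines, MK² = KL² + LM² − 2·KL·LM·cos L = 11.355, so MK ≈ 3.3697.

3.370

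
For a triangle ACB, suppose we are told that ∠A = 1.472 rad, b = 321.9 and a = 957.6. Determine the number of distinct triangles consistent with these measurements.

1

b·sin A = 321.9·sin(1.472 rad) ≈ 320.3.
Since a ≥ b, exactly one triangle exists.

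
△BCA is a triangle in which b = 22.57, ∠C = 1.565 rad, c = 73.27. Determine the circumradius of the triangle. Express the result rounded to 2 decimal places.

Law of sines: sin B = b·sin C/c ≈ 0.30803.
Since c ≥ b, only the acute value applies: ∠B ≈ 0.313 rad.
Then ∠A = π − ∠C − ∠B ≈ 1.263 rad.
Law of sines gives a = c·sin A/sin C ≈ 69.838.
Circumradius = c/(2 sin C) ≈ 36.636.

R ≈ 36.64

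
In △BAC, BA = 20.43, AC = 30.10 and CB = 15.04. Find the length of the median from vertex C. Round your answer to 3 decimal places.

21.489

Median from C: ½√(2·AC² + 2·CB² − BA²) ≈ 21.489.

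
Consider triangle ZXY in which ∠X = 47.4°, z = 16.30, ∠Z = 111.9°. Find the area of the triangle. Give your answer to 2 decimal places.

37.25

The third angle is ∠Y = 180° − ∠Z − ∠X = 20.70°.
Law of sines: x = z·sin X/sin Z ≈ 12.932.
Law of sines: y = z·sin Y/sin Z ≈ 6.2098.
Area = ½·z·x·sin Y ≈ 37.254.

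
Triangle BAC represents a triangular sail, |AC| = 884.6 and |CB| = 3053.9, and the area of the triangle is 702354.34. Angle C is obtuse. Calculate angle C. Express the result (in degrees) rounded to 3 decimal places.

From area = ½·|AC|·|CB|·sin C, we get sin C = 2·area/(|AC|·|CB|) ≈ 0.51998.
Taking the obtuse solution, ∠C ≈ 148.67°.

148.669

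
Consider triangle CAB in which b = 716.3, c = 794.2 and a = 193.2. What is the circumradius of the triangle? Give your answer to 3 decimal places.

By the law of cosines, cos C = (a² + b² − c²) / (2·a·b) ≈ -0.29027, so ∠C ≈ 106.87°.
Circumradius = c/(2 sin C) ≈ 414.97.

414.967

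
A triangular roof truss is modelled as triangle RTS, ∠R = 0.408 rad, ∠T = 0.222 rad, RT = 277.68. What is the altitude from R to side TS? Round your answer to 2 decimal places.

61.14

The third angle is ∠S = π − ∠R − ∠T = 2.512 rad.
Law of sines: TS = RT·sin R/sin S ≈ 187.01.
Law of sines: SR = RT·sin T/sin S ≈ 103.78.
Area = ½·RT·TS·sin T ≈ 5716.9.
The altitude from R has length 2·area/TS ≈ 61.14.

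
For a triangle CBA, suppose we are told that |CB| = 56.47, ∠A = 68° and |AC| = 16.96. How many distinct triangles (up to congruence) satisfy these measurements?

1

|AC|·sin A = 16.96·sin(68°) ≈ 15.73.
Since |CB| ≥ |AC|, exactly one triangle exists.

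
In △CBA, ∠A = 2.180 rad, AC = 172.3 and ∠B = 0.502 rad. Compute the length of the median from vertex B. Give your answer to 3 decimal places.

m_B ≈ 219.798

The third angle is ∠C = π − ∠B − ∠A = 0.460 rad.
Law of sines: BA = AC·sin C/sin B ≈ 158.84.
Law of sines: CB = AC·sin A/sin B ≈ 293.66.
Median from B: ½√(2·CB² + 2·BA² − AC²) ≈ 219.8.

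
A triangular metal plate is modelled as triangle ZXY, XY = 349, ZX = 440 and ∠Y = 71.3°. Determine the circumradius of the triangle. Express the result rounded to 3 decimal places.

R ≈ 232.261

Law of sines: sin Z = XY·sin Y/ZX ≈ 0.75131.
Since ZX ≥ XY, only the acute value applies: ∠Z ≈ 48.70°.
Then ∠X = 180° − ∠Y − ∠Z ≈ 60.00°.
Law of sines gives YZ = ZX·sin X/sin Y ≈ 402.27.
Circumradius = ZX/(2 sin Y) ≈ 232.26.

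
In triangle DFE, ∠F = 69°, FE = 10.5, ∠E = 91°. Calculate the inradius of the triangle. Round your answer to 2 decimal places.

r ≈ 4.31

The third angle is ∠D = 180° − ∠F − ∠E = 20.00°.
Law of sines: ED = FE·sin F/sin D ≈ 28.661.
Law of sines: DF = FE·sin E/sin D ≈ 30.695.
Area = ½·FE·ED·sin E ≈ 150.45.
Semiperimeter s = (10.5+28.661+30.695)/2 = 34.928.
Inradius = area/s = 150.45/34.928 ≈ 4.3073.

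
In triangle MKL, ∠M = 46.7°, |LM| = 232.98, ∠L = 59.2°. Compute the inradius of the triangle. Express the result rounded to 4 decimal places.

r ≈ 57.1488

The third angle is ∠K = 180° − ∠L − ∠M = 74.10°.
Law of sines: |KL| = |LM|·sin M/sin K ≈ 176.3.
Law of sines: |MK| = |LM|·sin L/sin K ≈ 208.08.
Area = ½·|LM|·|KL|·sin L ≈ 17641.
Semiperimeter s = (176.3+232.98+208.08)/2 = 308.68.
Inradius = area/s = 17641/308.68 ≈ 57.149.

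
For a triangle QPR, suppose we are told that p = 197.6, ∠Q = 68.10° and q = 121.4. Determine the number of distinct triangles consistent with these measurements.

p·sin Q = 197.6·sin(68.10°) ≈ 183.3.
Since q = 121.4 < 183.3 = p sin Q, no triangle exists.

0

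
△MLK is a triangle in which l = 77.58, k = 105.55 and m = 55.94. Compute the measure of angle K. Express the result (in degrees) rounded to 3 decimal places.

∠K ≈ 103.274°

By the law of cosines, cos K = (m² + l² − k²) / (2·m·l) ≈ -0.22960, so ∠K ≈ 103.27°.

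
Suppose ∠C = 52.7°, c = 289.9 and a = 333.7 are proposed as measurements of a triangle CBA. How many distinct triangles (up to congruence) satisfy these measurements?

a·sin C = 333.7·sin(52.7°) ≈ 265.4.
Since a sin C < c < a (265.4 < 289.9 < 333.7), two triangles exist.

2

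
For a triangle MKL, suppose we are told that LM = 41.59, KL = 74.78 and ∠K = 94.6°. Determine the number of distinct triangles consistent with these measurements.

0

KL·sin K = 74.78·sin(94.6°) ≈ 74.54.
Since ∠K is not acute, a triangle exists only if LM > KL; here LM ≤ KL, so there is no triangle.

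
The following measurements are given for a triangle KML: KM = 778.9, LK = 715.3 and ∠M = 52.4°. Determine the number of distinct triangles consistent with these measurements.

2

KM·sin M = 778.9·sin(52.4°) ≈ 617.1.
Since KM sin M < LK < KM (617.1 < 715.3 < 778.9), two triangles exist.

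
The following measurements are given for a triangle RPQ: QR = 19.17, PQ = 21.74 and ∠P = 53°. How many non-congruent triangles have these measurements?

PQ·sin P = 21.74·sin(53°) ≈ 17.36.
Since PQ sin P < QR < PQ (17.36 < 19.17 < 21.74), two triangles exist.

2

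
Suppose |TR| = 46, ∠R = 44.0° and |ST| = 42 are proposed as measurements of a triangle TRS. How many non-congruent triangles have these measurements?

2

|TR|·sin R = 46·sin(44.0°) ≈ 31.95.
Since |TR| sin R < |ST| < |TR| (31.95 < 42 < 46), two triangles exist.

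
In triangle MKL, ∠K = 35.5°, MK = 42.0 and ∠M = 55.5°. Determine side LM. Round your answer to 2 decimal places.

The third angle is ∠L = 180° − ∠M − ∠K = 89.00°.
Law of sines: LM = MK·sin K/sin L ≈ 24.393.

24.39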